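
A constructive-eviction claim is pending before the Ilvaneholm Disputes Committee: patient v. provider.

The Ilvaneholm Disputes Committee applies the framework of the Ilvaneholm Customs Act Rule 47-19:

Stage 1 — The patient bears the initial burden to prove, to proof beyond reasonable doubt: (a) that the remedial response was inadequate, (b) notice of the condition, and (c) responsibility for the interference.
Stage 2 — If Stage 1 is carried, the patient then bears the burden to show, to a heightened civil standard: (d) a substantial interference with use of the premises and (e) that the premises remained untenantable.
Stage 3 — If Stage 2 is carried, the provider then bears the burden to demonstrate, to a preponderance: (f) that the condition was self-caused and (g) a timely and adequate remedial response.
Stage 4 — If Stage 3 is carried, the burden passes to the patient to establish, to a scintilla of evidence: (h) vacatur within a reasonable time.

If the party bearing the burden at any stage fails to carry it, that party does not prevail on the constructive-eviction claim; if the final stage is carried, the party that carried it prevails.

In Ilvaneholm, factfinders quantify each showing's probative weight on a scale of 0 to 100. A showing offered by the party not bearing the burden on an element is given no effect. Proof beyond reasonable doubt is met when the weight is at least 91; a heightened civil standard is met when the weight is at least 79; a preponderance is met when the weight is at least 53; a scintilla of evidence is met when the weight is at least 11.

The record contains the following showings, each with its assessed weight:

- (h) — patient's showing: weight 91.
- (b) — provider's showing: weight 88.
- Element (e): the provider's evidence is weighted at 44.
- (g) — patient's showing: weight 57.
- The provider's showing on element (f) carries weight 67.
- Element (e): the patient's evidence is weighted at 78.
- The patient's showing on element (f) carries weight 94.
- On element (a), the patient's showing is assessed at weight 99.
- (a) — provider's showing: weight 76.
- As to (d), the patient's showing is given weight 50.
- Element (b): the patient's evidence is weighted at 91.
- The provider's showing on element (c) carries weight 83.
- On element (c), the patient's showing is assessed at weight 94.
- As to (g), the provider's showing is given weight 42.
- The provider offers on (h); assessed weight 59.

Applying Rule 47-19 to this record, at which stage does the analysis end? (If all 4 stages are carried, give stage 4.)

stage 2

Stage 1 (patient, proof beyond reasonable doubt, weight is at least 91): (a) 99 (provider's 76 disregarded) ≥ 91 — meets; (b) 91 (provider's 88 disregarded) ≥ 91 — meets; (c) 94 (provider's 83 disregarded) ≥ 91 — meets.
  Stage 1 is satisfied; the patient continues to bear the burden.
Stage 2 (patient, a heightened civil standard, weight is at least 79): (d) 50 < 79 — fails; (e) 78 (provider's 44 disregarded) < 79 — fails.
  Stage 2 not carried; the patient fails its burden.
The analysis ends at Stage 2; the provider prevails.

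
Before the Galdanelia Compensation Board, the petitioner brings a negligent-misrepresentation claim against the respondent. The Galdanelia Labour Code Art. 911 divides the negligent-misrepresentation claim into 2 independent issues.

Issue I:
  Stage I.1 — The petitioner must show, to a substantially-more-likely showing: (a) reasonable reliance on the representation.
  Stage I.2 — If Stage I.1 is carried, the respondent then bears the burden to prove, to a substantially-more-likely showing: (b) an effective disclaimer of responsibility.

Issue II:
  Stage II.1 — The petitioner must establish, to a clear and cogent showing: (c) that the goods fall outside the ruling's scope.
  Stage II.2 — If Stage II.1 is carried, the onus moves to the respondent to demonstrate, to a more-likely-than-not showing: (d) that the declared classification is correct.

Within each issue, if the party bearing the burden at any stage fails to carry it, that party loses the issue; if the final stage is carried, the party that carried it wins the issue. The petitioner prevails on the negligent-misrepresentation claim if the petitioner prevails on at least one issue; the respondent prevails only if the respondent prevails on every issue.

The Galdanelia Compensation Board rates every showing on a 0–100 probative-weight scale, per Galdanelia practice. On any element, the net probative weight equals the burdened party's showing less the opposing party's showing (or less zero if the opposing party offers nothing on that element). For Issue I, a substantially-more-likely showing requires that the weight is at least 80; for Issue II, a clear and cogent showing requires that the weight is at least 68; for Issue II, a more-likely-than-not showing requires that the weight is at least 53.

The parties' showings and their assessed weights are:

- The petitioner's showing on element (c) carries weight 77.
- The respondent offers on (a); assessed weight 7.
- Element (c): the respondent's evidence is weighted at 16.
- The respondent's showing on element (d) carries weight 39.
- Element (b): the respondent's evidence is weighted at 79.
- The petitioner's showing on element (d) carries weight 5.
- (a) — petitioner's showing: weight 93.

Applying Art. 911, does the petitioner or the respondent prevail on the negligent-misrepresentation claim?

petitioner

— Issue I —
Stage I.1 (petitioner, a substantially-more-likely showing, weight is at least 80): (a) net 93−7=86 ≥ 80 — meets.
  The petitioner carries Stage I.1; the respondent now bears the burden.
Stage I.2 (respondent, a substantially-more-likely showing, weight is at least 80): (b) 79 < 80 — fails.
  Not every element is met, so the respondent fails to carry Stage I.2.
So the petitioner prevails on this issue.
— Issue II —
Stage II.1 (petitioner, a clear and cogent showing, weight is at least 68): (c) net 77−16=61 < 68 — fails.
  Stage II.1 not carried; the petitioner fails its burden.
The analysis ends at Stage II.1; the respondent prevails on this issue.
Per-issue: Issue I → petitioner; Issue II → respondent. The petitioner must prevail on at least one issue; overall, the petitioner prevails.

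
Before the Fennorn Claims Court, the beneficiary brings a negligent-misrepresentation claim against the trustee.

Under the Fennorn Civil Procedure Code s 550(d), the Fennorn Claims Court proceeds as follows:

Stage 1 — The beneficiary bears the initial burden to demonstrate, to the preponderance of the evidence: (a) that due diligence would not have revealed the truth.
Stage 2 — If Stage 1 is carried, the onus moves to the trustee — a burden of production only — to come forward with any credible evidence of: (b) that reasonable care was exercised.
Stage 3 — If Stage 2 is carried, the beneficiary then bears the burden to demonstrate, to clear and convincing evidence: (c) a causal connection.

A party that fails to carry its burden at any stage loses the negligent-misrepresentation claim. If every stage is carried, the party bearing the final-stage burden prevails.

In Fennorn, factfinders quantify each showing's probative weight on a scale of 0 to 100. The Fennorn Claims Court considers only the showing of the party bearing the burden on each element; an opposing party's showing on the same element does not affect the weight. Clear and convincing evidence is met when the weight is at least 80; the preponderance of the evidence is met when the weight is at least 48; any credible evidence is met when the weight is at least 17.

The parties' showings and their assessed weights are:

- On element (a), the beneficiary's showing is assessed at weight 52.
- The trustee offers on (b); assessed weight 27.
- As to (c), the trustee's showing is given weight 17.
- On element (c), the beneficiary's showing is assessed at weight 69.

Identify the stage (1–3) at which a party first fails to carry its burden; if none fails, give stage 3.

At Stage 1 the beneficiary must meet the preponderance of the evidence (weight is at least 48): on (a) the weight is 52, ≥ 48, so (a) meets the standard.
  Stage 1 is satisfied; the onus moves to the trustee.
At Stage 2 the trustee must meet any credible evidence (weight is at least 17): on (b) the weight is 27, ≥ 17, so (b) meets the standard.
  All elements met. The burden passes to the beneficiary.
At Stage 3 the beneficiary must meet clear and convincing evidence (weight is at least 80): on (c) the weight is 69 (the trustee's 17 is given no effect), < 80, so (c) does not meet the standard.
  The beneficiary does not carry Stage 3.
The trustee prevails.

stage 3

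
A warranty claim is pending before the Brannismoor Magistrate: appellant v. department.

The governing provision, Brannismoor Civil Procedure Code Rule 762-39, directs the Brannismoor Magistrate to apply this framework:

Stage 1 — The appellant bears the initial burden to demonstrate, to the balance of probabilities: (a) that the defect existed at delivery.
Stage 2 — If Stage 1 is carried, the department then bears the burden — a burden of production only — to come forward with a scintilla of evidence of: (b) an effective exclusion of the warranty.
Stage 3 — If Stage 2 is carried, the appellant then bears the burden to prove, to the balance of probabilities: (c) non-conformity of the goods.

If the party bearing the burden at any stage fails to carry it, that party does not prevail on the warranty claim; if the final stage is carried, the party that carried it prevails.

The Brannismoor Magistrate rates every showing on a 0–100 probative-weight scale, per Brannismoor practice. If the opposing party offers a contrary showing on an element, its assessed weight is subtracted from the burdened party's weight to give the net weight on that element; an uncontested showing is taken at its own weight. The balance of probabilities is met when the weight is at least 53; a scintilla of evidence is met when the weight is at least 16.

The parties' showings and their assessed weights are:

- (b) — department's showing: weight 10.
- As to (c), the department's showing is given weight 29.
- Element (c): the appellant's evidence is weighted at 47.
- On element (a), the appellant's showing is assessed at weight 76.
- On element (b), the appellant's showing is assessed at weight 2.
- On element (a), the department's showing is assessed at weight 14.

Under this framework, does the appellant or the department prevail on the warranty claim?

Stage 1 — burden on appellant; standard: the balance of probabilities (weight is at least 53).
    (a): 76 − 14 = 62 ≥ 53 [met]
  The appellant carries Stage 1; the department now bears the burden.
Stage 2 — burden on department; standard: a scintilla of evidence (weight is at least 16).
    (b): 10 − 2 = 8 < 16 [not met]
  The department does not carry Stage 2.
So the appellant prevails.

appellant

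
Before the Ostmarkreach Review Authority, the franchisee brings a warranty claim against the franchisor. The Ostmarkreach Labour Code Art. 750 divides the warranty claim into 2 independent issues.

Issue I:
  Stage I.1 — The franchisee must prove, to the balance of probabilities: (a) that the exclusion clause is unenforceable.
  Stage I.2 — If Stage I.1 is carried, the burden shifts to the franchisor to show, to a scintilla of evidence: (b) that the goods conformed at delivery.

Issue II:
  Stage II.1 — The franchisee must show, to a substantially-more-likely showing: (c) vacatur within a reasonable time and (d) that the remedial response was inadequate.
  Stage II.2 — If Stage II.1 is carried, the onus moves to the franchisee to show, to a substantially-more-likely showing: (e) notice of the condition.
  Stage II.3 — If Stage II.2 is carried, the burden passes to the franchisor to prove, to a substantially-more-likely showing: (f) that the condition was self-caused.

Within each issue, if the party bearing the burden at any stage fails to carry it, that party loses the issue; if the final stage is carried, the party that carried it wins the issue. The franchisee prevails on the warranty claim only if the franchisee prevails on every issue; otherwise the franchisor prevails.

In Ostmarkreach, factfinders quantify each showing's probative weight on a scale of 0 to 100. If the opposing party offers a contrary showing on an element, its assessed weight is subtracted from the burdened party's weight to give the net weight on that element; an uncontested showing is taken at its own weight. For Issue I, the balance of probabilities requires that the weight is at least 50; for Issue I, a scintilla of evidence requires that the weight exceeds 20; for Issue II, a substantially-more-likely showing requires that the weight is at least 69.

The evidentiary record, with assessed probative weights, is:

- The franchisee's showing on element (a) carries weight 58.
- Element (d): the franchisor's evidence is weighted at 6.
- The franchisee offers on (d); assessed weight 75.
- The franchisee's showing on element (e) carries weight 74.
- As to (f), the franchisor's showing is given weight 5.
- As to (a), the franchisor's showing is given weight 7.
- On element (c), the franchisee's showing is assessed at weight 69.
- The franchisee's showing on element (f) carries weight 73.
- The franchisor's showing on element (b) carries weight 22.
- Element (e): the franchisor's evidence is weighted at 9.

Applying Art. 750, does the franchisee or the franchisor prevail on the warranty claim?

franchisor

— Issue I —
At Stage I.1 the franchisee must meet the balance of probabilities (weight is at least 50): on (a) the weight is 58 less the opposing 7 gives net 51, ≥ 50, so (a) meets the standard.
  All elements met. The burden passes to the franchisor.
At Stage I.2 the franchisor must meet a scintilla of evidence (weight exceeds 20): on (b) the weight is 22, which does exceed 20, so (b) meets the standard.
  Stage I.2 carried; the final stage is satisfied.
Every stage carried; the franchisor prevails on this issue.
— Issue II —
Stage II.1 (franchisee, a substantially-more-likely showing, weight is at least 69): (c) 69 ≥ 69 — meets; (d) net 75−6=69 ≥ 69 — meets.
  Stage II.1 is satisfied; the franchisee continues to bear the burden.
Stage II.2 (franchisee, a substantially-more-likely showing, weight is at least 69): (e) net 74−9=65 < 69 — fails.
  The franchisee does not carry Stage II.2.
So the franchisor prevails on this issue.
Per-issue: Issue I → franchisor; Issue II → franchisor. The franchisee must prevail on every issue; overall, the franchisor prevails.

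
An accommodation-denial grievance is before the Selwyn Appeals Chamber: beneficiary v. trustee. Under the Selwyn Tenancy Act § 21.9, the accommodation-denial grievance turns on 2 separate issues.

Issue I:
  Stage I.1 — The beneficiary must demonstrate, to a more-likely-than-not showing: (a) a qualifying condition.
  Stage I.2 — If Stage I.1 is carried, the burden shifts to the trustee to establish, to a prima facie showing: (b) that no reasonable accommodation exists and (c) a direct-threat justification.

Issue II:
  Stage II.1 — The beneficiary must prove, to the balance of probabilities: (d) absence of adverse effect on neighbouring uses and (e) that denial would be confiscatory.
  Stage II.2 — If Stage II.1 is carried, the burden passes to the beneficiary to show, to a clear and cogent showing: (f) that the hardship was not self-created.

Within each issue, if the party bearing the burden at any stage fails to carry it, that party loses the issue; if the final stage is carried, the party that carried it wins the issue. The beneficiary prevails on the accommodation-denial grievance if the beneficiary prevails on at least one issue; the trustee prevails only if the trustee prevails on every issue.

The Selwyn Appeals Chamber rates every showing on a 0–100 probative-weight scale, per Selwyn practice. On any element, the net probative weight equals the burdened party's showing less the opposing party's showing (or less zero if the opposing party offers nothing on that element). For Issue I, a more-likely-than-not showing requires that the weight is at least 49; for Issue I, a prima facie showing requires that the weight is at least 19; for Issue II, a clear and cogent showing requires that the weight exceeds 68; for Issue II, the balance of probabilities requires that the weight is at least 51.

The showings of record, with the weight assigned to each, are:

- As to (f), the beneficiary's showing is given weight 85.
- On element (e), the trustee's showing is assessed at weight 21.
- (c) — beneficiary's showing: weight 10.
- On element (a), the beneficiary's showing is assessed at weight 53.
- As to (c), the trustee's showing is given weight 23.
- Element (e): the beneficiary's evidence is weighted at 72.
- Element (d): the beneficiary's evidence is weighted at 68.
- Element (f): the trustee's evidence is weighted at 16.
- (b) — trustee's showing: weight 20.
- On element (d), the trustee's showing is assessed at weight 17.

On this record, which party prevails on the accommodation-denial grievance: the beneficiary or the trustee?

beneficiary

— Issue I —
Stage I.1 — burden on beneficiary; standard: a more-likely-than-not showing (weight is at least 49).
    (a): 53 ≥ 49 [met]
  The beneficiary carries Stage I.1; the trustee now bears the burden.
Stage I.2 — burden on trustee; standard: a prima facie showing (weight is at least 19).
    (b): 20 ≥ 19 [met]
    (c): 23 − 10 = 13 < 19 [not met]
  Not every element is met, so the trustee fails to carry Stage I.2.
So the beneficiary prevails on this issue.
— Issue II —
Stage II.1 (beneficiary, the balance of probabilities, weight is at least 51): (d) net 68−17=51 ≥ 51 — meets; (e) net 72−21=51 ≥ 51 — meets.
  All elements met. The beneficiary retains the burden for Stage II.2.
Stage II.2 (beneficiary, a clear and cogent showing, weight exceeds 68): (f) net 85−16=69 > 68 — meets.
  The beneficiary carries the last stage.
With every stage satisfied, the beneficiary prevails on this issue.
Per-issue: Issue I → beneficiary; Issue II → beneficiary. The beneficiary must prevail on at least one issue; overall, the beneficiary prevails.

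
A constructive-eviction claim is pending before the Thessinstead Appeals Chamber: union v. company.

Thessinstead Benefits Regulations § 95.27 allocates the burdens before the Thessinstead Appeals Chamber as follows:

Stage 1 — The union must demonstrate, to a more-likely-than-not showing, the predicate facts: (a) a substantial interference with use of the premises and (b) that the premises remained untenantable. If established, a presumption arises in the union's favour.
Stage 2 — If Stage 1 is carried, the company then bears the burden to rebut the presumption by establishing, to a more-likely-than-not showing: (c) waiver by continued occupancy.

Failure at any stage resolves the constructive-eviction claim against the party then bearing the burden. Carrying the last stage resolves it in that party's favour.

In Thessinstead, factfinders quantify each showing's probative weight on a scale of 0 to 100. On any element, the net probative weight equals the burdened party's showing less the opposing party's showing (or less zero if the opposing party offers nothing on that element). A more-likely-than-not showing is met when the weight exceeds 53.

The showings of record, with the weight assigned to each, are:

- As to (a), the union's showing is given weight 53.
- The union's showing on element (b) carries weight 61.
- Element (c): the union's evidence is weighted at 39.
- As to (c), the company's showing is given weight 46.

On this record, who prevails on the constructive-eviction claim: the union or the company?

Stage 1 (union, a more-likely-than-not showing, weight exceeds 53): (a) 53 ≤ 53 — fails; (b) 61 > 53 — meets.
  The union does not carry Stage 1.
The company prevails.

company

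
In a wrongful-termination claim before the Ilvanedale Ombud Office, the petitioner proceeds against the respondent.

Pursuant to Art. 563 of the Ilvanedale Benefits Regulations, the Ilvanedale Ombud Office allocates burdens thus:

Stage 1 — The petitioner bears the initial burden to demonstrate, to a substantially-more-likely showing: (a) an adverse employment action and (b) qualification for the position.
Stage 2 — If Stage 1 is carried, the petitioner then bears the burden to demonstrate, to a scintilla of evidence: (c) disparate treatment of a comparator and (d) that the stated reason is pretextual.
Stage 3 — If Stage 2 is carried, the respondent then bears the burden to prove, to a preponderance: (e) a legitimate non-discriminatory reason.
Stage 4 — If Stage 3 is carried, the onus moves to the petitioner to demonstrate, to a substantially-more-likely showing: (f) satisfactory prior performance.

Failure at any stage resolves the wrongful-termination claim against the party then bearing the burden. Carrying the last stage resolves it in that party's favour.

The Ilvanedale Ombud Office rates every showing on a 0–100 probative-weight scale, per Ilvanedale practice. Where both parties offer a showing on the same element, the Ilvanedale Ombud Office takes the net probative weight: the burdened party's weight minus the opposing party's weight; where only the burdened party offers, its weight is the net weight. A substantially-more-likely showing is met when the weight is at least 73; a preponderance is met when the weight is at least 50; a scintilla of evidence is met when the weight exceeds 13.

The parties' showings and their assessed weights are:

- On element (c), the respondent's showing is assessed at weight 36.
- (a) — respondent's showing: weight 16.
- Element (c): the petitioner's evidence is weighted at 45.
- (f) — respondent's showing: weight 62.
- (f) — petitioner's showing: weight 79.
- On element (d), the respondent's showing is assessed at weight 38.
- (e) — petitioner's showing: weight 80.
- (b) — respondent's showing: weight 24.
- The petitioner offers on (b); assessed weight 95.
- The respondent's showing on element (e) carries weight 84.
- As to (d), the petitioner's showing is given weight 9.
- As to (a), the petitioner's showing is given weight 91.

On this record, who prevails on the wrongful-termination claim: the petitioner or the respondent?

At Stage 1 the petitioner must meet a substantially-more-likely showing (weight is at least 73): on (a) the weight is 91 less the opposing 16 gives net 75, which does reach 73, so (a) meets the standard; on (b) the weight is 95 less the opposing 24 gives net 71, < 73, so (b) does not meet the standard.
  The petitioner does not carry Stage 1.
The analysis ends at Stage 1; the respondent prevails.

respondent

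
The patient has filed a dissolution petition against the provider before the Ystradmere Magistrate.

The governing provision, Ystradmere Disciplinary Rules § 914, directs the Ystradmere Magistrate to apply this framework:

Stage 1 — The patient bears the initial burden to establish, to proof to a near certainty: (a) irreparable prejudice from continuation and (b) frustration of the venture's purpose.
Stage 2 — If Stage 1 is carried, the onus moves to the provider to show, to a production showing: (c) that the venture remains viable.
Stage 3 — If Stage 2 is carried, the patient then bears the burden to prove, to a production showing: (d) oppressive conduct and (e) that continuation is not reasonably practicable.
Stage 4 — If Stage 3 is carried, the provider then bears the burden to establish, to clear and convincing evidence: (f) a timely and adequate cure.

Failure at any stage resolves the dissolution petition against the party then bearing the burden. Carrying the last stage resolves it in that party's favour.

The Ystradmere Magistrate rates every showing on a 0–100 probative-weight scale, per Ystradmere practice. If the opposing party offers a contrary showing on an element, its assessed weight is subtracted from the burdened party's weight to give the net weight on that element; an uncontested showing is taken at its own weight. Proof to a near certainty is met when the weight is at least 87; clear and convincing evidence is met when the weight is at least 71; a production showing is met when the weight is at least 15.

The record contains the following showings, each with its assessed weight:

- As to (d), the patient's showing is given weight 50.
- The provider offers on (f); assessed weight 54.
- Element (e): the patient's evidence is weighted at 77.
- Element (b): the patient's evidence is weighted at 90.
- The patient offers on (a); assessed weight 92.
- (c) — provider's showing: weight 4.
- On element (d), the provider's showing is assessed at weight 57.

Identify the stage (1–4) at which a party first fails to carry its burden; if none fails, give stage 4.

At Stage 1 the patient must meet proof to a near certainty (weight is at least 87): on (a) the weight is 92, which does reach 87, so (a) meets the standard; on (b) the weight is 90, ≥ 87, so (b) meets the standard.
  The patient carries Stage 1; the provider now bears the burden.
At Stage 2 the provider must meet a production showing (weight is at least 15): on (c) the weight is 4, < 15, so (c) does not meet the standard.
  Not every element is met, so the provider fails to carry Stage 2.
So the patient prevails.

stage 2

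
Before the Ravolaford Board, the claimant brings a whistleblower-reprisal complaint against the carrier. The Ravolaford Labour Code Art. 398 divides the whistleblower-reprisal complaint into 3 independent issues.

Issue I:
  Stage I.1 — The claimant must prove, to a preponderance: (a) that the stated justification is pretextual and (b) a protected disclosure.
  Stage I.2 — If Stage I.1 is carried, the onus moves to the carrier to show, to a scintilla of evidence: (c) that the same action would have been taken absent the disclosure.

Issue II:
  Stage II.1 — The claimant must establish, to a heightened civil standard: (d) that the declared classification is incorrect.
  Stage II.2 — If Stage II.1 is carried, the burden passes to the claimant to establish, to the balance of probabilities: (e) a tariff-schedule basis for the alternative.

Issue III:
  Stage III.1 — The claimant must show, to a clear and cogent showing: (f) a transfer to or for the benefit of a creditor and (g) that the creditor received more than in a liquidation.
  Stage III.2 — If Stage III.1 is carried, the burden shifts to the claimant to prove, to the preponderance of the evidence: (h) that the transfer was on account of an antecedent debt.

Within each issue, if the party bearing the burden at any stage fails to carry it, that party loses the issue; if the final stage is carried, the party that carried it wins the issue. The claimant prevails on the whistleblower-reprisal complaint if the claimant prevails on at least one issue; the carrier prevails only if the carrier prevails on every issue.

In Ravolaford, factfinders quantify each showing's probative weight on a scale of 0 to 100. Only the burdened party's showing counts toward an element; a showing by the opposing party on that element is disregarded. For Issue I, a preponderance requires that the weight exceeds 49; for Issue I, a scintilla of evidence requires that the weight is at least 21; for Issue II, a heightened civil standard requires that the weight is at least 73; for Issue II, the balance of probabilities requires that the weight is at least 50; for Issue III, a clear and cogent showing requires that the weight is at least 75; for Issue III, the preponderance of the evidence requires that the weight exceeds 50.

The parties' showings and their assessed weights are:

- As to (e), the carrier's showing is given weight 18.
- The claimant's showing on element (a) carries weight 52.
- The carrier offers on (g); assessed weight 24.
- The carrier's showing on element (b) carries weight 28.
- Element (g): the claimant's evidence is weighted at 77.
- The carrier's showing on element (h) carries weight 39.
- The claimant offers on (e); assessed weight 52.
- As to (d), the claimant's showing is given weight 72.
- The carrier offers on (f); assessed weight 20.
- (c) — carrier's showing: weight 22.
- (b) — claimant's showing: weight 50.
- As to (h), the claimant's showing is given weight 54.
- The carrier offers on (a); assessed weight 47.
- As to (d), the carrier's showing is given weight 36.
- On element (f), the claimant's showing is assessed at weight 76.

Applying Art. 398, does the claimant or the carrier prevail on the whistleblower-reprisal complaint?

— Issue I —
At Stage I.1 the claimant must meet a preponderance (weight exceeds 49): on (a) the weight is 52 (the carrier's 47 is given no effect), > 49, so (a) meets the standard; on (b) the weight is 50 (the carrier's 28 is given no effect), which does exceed 49, so (b) meets the standard.
  Stage I.1 is satisfied; the onus moves to the carrier.
At Stage I.2 the carrier must meet a scintilla of evidence (weight is at least 21): on (c) the weight is 22, which does reach 21, so (c) meets the standard.
  All elements met at the final stage.
All stages carried — the carrier prevails on this issue.
— Issue II —
Stage II.1 — burden on claimant; standard: a heightened civil standard (weight is at least 73).
    (d): 72 (carrier's 36 disregarded) < 73 [not met]
  Stage II.1 not carried; the claimant fails its burden.
So the carrier prevails on this issue.
— Issue III —
At Stage III.1 the claimant must meet a clear and cogent showing (weight is at least 75): on (f) the weight is 76 (the carrier's 20 is given no effect), which does reach 75, so (f) meets the standard; on (g) the weight is 77 (the carrier's 24 is given no effect), which does reach 75, so (g) meets the standard.
  All elements met. The claimant retains the burden for Stage III.2.
At Stage III.2 the claimant must meet the preponderance of the evidence (weight exceeds 50): on (h) the weight is 54 (the carrier's 39 is given no effect), which does exceed 50, so (h) meets the standard.
  All elements met at the final stage.
Every stage carried; the claimant prevails on this issue.
Per-issue: Issue I → carrier; Issue II → carrier; Issue III → claimant. The claimant must prevail on at least one issue; overall, the claimant prevails.

claimant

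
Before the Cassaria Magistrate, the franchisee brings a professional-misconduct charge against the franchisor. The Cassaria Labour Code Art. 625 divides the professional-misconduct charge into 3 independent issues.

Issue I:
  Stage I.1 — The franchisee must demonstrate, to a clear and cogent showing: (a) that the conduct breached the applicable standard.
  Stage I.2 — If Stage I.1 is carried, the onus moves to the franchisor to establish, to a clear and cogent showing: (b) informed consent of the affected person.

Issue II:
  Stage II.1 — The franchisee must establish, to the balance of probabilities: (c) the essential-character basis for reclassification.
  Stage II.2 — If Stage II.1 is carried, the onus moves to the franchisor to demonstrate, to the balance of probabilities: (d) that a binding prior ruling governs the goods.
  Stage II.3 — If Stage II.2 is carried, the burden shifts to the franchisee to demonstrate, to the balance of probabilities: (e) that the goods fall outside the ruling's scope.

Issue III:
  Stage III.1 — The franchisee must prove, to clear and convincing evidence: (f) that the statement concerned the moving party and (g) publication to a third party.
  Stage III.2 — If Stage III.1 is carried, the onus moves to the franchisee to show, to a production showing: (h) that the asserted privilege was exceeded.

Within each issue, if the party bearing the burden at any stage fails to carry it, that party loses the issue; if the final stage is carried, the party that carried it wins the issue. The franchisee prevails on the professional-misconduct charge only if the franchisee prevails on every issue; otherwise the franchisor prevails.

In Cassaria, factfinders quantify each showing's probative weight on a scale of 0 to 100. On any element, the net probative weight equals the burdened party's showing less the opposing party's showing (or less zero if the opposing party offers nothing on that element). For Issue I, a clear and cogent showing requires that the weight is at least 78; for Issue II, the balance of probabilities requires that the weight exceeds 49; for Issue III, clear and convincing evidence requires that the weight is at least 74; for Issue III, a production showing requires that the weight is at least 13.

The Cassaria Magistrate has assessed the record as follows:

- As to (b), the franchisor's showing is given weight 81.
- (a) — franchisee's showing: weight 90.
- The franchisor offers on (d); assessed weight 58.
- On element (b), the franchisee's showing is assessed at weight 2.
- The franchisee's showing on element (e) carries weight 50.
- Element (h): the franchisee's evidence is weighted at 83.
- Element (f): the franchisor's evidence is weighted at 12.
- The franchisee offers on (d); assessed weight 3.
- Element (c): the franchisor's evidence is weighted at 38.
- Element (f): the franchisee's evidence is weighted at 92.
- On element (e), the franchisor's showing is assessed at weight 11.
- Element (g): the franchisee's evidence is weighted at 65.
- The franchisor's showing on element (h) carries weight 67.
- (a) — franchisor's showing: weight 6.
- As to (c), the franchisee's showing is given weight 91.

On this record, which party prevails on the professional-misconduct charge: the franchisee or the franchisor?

franchisor

— Issue I —
Stage I.1 — burden on franchisee; standard: a clear and cogent showing (weight is at least 78).
    (a): 90 − 6 = 84 ≥ 78 [met]
  The franchisee carries Stage I.1; the franchisor now bears the burden.
Stage I.2 — burden on franchisor; standard: a clear and cogent showing (weight is at least 78).
    (b): 81 − 2 = 79 ≥ 78 [met]
  Stage I.2 carried; the final stage is satisfied.
With every stage satisfied, the franchisor prevails on this issue.
— Issue II —
Stage II.1 (franchisee, the balance of probabilities, weight exceeds 49): (c) net 91−38=53 > 49 — meets.
  Stage II.1 is satisfied; the onus moves to the franchisor.
Stage II.2 (franchisor, the balance of probabilities, weight exceeds 49): (d) net 58−3=55 > 49 — meets.
  The franchisor carries Stage II.2; the franchisee now bears the burden.
Stage II.3 (franchisee, the balance of probabilities, weight exceeds 49): (e) net 50−11=39 ≤ 49 — fails.
  The franchisee does not carry Stage II.3.
So the franchisor prevails on this issue.
— Issue III —
Stage III.1 (franchisee, clear and convincing evidence, weight is at least 74): (f) net 92−12=80 ≥ 74 — meets; (g) 65 < 74 — fails.
  Stage III.1 not carried; the franchisee fails its burden.
So the franchisor prevails on this issue.
Per-issue: Issue I → franchisor; Issue II → franchisor; Issue III → franchisor. The franchisee must prevail on every issue; overall, the franchisor prevails.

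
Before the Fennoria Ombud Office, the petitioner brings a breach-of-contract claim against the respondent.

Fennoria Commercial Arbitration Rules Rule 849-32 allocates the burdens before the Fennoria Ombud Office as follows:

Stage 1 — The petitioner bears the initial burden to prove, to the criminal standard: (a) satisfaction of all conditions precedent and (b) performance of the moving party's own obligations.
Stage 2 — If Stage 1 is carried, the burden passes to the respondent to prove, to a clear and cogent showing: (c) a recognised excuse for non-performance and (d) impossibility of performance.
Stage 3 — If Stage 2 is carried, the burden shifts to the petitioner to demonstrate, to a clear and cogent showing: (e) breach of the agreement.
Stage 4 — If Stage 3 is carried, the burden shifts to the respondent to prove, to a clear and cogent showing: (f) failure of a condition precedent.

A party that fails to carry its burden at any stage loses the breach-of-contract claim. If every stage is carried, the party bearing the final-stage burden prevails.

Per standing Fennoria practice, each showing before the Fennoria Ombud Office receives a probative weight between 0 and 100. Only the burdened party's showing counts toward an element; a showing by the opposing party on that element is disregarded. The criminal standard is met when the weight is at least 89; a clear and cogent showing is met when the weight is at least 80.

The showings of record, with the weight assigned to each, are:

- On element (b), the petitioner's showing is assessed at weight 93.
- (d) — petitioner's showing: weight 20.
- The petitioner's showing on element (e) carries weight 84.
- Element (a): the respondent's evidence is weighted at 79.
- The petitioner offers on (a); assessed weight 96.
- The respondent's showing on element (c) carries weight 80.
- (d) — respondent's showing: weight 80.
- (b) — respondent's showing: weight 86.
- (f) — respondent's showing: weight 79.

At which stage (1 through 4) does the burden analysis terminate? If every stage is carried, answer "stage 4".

Stage 1 (petitioner, the criminal standard, weight is at least 89): (a) 96 (respondent's 79 disregarded) ≥ 89 — meets; (b) 93 (respondent's 86 disregarded) ≥ 89 — meets.
  All elements met. The burden passes to the respondent.
Stage 2 (respondent, a clear and cogent showing, weight is at least 80): (c) 80 ≥ 80 — meets; (d) 80 (petitioner's 20 disregarded) ≥ 80 — meets.
  Stage 2 carried; the burden shifts to the petitioner.
Stage 3 (petitioner, a clear and cogent showing, weight is at least 80): (e) 84 ≥ 80 — meets.
  All elements met. The burden passes to the respondent.
Stage 4 (respondent, a clear and cogent showing, weight is at least 80): (f) 79 < 80 — fails.
  Not every element is met, so the respondent fails to carry Stage 4.
The petitioner prevails.

stage 4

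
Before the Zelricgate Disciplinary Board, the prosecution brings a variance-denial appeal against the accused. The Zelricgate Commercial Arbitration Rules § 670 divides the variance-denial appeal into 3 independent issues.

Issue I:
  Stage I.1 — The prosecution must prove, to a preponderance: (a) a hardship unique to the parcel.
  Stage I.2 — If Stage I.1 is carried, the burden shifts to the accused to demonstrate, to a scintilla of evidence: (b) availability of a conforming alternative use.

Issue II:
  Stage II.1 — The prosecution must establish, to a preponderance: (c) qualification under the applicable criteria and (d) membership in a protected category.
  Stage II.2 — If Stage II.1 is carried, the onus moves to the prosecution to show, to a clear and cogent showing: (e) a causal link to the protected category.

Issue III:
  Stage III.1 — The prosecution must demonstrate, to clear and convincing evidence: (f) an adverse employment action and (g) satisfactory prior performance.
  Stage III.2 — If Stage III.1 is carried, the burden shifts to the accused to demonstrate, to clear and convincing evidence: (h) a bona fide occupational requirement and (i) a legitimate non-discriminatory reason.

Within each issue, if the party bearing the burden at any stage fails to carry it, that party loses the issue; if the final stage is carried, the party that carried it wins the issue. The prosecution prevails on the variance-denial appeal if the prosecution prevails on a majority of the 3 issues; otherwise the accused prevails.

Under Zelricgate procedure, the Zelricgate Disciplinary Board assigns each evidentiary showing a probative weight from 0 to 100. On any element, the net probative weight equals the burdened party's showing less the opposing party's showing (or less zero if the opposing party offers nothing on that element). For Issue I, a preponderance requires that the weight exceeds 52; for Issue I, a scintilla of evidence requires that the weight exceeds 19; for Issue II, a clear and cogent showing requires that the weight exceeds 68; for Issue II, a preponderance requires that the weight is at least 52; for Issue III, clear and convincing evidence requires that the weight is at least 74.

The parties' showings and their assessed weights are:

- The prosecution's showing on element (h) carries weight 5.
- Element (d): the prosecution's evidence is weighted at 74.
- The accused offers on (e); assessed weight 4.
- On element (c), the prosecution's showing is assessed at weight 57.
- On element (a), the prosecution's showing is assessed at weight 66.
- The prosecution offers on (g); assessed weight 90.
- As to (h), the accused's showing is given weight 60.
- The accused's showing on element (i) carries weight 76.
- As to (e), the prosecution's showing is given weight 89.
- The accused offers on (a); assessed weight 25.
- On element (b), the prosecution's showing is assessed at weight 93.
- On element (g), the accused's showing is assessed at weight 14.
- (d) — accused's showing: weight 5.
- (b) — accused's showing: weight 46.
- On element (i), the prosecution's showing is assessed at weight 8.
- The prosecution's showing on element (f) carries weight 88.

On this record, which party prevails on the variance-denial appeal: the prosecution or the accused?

prosecution

— Issue I —
At Stage I.1 the prosecution must meet a preponderance (weight exceeds 52): on (a) the weight is 66 less the opposing 25 gives net 41, which does not exceed 52, so (a) does not meet the standard.
  The prosecution does not carry Stage I.1.
The accused prevails on this issue.
— Issue II —
Stage II.1 (prosecution, a preponderance, weight is at least 52): (c) 57 ≥ 52 — meets; (d) net 74−5=69 ≥ 52 — meets.
  All elements met. The prosecution retains the burden for Stage II.2.
Stage II.2 (prosecution, a clear and cogent showing, weight exceeds 68): (e) net 89−4=85 > 68 — meets.
  The prosecution carries the last stage.
Every stage carried; the prosecution prevails on this issue.
— Issue III —
At Stage III.1 the prosecution must meet clear and convincing evidence (weight is at least 74): on (f) the weight is 88, which does reach 74, so (f) meets the standard; on (g) the weight is 90 less the opposing 14 gives net 76, ≥ 74, so (g) meets the standard.
  Stage III.1 carried; the burden shifts to the accused.
At Stage III.2 the accused must meet clear and convincing evidence (weight is at least 74): on (h) the weight is 60 less the opposing 5 gives net 55, < 74, so (h) does not meet the standard; on (i) the weight is 76 less the opposing 8 gives net 68, which does not reach 74, so (i) does not meet the standard.
  Stage III.2 not carried; the accused fails its burden.
The prosecution prevails on this issue.
Per-issue: Issue I → accused; Issue II → prosecution; Issue III → prosecution. The prosecution must prevail on a majority of issues; overall, the prosecution prevails.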